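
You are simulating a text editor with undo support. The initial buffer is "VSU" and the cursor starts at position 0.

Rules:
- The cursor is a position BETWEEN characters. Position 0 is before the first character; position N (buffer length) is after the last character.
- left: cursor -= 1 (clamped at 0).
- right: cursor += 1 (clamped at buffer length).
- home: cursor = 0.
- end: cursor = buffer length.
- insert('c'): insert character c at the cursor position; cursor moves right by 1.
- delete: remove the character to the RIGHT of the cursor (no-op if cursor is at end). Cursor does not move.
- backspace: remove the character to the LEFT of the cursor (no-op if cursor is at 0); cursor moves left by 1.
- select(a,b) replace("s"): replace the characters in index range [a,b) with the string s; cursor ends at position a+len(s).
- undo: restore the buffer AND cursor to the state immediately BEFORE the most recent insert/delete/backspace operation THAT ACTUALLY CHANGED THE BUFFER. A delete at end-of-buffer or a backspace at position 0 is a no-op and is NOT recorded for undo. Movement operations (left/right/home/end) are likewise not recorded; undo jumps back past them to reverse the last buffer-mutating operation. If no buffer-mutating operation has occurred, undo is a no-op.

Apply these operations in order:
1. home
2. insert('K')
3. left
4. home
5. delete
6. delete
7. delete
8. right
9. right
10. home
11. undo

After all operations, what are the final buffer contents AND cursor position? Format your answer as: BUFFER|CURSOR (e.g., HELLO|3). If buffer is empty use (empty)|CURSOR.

Answer: SU|0

Derivation:
After op 1 (home): buf='VSU' cursor=0
After op 2 (insert('K')): buf='KVSU' cursor=1
After op 3 (left): buf='KVSU' cursor=0
After op 4 (home): buf='KVSU' cursor=0
After op 5 (delete): buf='VSU' cursor=0
After op 6 (delete): buf='SU' cursor=0
After op 7 (delete): buf='U' cursor=0
After op 8 (right): buf='U' cursor=1
After op 9 (right): buf='U' cursor=1
After op 10 (home): buf='U' cursor=0
After op 11 (undo): buf='SU' cursor=0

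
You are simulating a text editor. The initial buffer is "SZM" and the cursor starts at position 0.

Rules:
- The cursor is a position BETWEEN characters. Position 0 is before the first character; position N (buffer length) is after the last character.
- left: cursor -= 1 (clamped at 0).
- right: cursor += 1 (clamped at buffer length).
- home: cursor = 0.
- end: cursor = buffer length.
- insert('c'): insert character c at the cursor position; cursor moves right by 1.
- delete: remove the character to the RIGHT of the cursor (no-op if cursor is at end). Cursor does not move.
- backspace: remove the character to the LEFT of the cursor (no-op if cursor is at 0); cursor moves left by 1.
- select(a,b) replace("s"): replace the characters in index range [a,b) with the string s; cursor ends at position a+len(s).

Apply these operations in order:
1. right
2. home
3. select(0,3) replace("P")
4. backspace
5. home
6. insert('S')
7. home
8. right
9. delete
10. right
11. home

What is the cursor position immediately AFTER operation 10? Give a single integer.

After op 1 (right): buf='SZM' cursor=1
After op 2 (home): buf='SZM' cursor=0
After op 3 (select(0,3) replace("P")): buf='P' cursor=1
After op 4 (backspace): buf='(empty)' cursor=0
After op 5 (home): buf='(empty)' cursor=0
After op 6 (insert('S')): buf='S' cursor=1
After op 7 (home): buf='S' cursor=0
After op 8 (right): buf='S' cursor=1
After op 9 (delete): buf='S' cursor=1
After op 10 (right): buf='S' cursor=1

Answer: 1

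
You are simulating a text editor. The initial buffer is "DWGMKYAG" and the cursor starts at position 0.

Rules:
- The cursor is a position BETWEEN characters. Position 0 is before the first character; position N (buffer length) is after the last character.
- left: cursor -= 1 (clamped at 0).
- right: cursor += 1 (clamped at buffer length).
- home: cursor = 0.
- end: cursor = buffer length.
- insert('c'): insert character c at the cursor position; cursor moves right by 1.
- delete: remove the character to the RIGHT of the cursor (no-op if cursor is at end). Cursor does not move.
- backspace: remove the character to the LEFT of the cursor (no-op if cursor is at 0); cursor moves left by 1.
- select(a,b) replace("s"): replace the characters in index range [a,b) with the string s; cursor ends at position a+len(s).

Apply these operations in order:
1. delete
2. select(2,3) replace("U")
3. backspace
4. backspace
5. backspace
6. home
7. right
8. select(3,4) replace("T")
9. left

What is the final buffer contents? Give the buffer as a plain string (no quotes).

After op 1 (delete): buf='WGMKYAG' cursor=0
After op 2 (select(2,3) replace("U")): buf='WGUKYAG' cursor=3
After op 3 (backspace): buf='WGKYAG' cursor=2
After op 4 (backspace): buf='WKYAG' cursor=1
After op 5 (backspace): buf='KYAG' cursor=0
After op 6 (home): buf='KYAG' cursor=0
After op 7 (right): buf='KYAG' cursor=1
After op 8 (select(3,4) replace("T")): buf='KYAT' cursor=4
After op 9 (left): buf='KYAT' cursor=3

Answer: KYAT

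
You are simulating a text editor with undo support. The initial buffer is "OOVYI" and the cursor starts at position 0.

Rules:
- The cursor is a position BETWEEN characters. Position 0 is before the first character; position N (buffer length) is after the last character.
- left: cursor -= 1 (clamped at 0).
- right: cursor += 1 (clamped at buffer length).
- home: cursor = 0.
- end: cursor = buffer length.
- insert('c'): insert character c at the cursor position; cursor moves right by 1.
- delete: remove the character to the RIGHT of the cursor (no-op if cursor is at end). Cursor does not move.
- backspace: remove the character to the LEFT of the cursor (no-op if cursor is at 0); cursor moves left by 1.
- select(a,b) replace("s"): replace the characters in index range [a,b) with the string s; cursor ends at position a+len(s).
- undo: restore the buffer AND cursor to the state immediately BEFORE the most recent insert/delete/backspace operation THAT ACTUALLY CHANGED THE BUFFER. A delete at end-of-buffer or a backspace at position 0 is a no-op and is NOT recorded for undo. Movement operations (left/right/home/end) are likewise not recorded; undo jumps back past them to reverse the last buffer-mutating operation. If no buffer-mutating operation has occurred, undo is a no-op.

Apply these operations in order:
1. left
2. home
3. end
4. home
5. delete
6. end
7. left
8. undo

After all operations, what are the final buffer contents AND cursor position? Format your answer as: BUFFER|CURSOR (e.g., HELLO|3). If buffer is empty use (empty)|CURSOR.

After op 1 (left): buf='OOVYI' cursor=0
After op 2 (home): buf='OOVYI' cursor=0
After op 3 (end): buf='OOVYI' cursor=5
After op 4 (home): buf='OOVYI' cursor=0
After op 5 (delete): buf='OVYI' cursor=0
After op 6 (end): buf='OVYI' cursor=4
After op 7 (left): buf='OVYI' cursor=3
After op 8 (undo): buf='OOVYI' cursor=0

Answer: OOVYI|0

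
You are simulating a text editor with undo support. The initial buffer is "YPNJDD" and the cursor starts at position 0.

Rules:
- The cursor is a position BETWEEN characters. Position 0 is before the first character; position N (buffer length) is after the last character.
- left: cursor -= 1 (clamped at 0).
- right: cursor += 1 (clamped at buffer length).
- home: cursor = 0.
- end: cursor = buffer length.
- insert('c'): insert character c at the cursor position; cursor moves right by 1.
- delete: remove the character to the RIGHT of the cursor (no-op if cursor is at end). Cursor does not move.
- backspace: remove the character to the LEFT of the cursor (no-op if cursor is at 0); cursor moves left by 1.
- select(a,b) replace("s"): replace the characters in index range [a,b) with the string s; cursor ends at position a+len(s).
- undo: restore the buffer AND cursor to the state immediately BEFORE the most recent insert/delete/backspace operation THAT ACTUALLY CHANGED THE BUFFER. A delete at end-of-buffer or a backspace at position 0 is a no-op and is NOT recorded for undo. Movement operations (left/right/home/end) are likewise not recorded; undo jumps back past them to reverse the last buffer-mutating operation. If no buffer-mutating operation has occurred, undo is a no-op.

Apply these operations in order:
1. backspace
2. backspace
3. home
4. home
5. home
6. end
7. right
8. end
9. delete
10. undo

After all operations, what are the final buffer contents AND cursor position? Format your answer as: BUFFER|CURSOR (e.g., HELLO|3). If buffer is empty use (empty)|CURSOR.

Answer: YPNJDD|6

Derivation:
After op 1 (backspace): buf='YPNJDD' cursor=0
After op 2 (backspace): buf='YPNJDD' cursor=0
After op 3 (home): buf='YPNJDD' cursor=0
After op 4 (home): buf='YPNJDD' cursor=0
After op 5 (home): buf='YPNJDD' cursor=0
After op 6 (end): buf='YPNJDD' cursor=6
After op 7 (right): buf='YPNJDD' cursor=6
After op 8 (end): buf='YPNJDD' cursor=6
After op 9 (delete): buf='YPNJDD' cursor=6
After op 10 (undo): buf='YPNJDD' cursor=6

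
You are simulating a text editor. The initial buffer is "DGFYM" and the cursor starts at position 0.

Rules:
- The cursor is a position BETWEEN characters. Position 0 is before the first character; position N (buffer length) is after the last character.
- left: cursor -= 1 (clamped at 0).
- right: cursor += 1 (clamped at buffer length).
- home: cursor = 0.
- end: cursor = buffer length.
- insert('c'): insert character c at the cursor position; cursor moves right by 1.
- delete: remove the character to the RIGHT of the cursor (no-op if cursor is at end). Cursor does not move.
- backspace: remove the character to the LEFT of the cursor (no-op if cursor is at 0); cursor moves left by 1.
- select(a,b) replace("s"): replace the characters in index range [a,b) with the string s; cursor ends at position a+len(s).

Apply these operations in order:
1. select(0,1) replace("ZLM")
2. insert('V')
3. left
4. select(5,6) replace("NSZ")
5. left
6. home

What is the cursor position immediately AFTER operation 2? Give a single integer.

Answer: 4

Derivation:
After op 1 (select(0,1) replace("ZLM")): buf='ZLMGFYM' cursor=3
After op 2 (insert('V')): buf='ZLMVGFYM' cursor=4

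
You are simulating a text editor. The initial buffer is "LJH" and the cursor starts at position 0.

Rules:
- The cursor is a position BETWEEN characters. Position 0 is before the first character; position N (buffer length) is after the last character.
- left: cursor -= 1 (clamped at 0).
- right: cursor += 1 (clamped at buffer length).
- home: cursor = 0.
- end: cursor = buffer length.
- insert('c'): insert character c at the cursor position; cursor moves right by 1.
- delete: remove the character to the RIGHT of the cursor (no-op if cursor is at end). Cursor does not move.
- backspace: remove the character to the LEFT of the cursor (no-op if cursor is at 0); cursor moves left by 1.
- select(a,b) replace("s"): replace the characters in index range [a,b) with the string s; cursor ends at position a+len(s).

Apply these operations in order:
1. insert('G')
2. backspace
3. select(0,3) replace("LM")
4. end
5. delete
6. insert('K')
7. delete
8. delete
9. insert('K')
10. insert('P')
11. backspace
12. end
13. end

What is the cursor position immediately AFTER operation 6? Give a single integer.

After op 1 (insert('G')): buf='GLJH' cursor=1
After op 2 (backspace): buf='LJH' cursor=0
After op 3 (select(0,3) replace("LM")): buf='LM' cursor=2
After op 4 (end): buf='LM' cursor=2
After op 5 (delete): buf='LM' cursor=2
After op 6 (insert('K')): buf='LMK' cursor=3

Answer: 3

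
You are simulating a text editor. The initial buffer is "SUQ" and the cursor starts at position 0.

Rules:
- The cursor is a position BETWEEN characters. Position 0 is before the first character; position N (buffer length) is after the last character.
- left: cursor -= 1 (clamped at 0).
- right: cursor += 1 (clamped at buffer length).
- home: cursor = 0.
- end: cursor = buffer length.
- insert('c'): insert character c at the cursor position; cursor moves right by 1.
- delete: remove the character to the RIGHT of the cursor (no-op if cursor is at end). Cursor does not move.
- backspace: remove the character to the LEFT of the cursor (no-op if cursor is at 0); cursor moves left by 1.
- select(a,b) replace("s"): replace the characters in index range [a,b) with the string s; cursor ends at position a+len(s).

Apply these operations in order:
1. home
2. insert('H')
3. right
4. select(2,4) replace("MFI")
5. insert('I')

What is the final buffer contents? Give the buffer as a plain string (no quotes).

After op 1 (home): buf='SUQ' cursor=0
After op 2 (insert('H')): buf='HSUQ' cursor=1
After op 3 (right): buf='HSUQ' cursor=2
After op 4 (select(2,4) replace("MFI")): buf='HSMFI' cursor=5
After op 5 (insert('I')): buf='HSMFII' cursor=6

Answer: HSMFII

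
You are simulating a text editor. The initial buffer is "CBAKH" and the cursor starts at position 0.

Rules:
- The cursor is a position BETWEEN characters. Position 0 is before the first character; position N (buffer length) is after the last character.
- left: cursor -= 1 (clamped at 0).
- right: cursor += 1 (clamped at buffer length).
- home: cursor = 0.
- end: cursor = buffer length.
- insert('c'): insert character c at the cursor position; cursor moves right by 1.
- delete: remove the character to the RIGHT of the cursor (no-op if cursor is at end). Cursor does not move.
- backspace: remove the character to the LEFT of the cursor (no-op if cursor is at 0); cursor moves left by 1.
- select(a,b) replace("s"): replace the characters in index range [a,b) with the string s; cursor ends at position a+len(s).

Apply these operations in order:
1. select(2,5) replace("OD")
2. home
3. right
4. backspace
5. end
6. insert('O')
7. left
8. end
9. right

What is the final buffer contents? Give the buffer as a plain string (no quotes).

After op 1 (select(2,5) replace("OD")): buf='CBOD' cursor=4
After op 2 (home): buf='CBOD' cursor=0
After op 3 (right): buf='CBOD' cursor=1
After op 4 (backspace): buf='BOD' cursor=0
After op 5 (end): buf='BOD' cursor=3
After op 6 (insert('O')): buf='BODO' cursor=4
After op 7 (left): buf='BODO' cursor=3
After op 8 (end): buf='BODO' cursor=4
After op 9 (right): buf='BODO' cursor=4

Answer: BODO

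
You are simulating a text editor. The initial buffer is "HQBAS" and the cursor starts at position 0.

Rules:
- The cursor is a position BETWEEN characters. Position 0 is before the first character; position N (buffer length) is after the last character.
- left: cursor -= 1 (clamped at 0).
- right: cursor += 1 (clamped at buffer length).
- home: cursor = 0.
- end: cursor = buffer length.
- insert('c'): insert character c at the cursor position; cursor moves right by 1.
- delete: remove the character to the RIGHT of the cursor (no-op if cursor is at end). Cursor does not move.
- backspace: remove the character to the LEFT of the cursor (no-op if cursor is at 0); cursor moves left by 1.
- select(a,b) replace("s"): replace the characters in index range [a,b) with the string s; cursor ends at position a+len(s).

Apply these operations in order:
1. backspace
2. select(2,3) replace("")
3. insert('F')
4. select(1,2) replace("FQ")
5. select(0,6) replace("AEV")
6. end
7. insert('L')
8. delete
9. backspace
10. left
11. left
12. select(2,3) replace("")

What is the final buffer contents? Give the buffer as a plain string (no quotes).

After op 1 (backspace): buf='HQBAS' cursor=0
After op 2 (select(2,3) replace("")): buf='HQAS' cursor=2
After op 3 (insert('F')): buf='HQFAS' cursor=3
After op 4 (select(1,2) replace("FQ")): buf='HFQFAS' cursor=3
After op 5 (select(0,6) replace("AEV")): buf='AEV' cursor=3
After op 6 (end): buf='AEV' cursor=3
After op 7 (insert('L')): buf='AEVL' cursor=4
After op 8 (delete): buf='AEVL' cursor=4
After op 9 (backspace): buf='AEV' cursor=3
After op 10 (left): buf='AEV' cursor=2
After op 11 (left): buf='AEV' cursor=1
After op 12 (select(2,3) replace("")): buf='AE' cursor=2

Answer: AE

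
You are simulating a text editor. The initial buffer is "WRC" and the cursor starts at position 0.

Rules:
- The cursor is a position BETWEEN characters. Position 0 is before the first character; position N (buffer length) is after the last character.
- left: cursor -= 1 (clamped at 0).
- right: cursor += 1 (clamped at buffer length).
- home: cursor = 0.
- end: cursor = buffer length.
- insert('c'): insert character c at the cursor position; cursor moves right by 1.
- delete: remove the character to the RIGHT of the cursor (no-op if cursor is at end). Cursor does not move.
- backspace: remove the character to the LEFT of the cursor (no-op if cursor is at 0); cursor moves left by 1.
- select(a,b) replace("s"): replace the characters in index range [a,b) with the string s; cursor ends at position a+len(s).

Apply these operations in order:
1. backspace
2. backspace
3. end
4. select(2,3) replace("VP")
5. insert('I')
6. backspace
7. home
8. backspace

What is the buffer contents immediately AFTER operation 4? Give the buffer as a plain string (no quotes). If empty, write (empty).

After op 1 (backspace): buf='WRC' cursor=0
After op 2 (backspace): buf='WRC' cursor=0
After op 3 (end): buf='WRC' cursor=3
After op 4 (select(2,3) replace("VP")): buf='WRVP' cursor=4

Answer: WRVP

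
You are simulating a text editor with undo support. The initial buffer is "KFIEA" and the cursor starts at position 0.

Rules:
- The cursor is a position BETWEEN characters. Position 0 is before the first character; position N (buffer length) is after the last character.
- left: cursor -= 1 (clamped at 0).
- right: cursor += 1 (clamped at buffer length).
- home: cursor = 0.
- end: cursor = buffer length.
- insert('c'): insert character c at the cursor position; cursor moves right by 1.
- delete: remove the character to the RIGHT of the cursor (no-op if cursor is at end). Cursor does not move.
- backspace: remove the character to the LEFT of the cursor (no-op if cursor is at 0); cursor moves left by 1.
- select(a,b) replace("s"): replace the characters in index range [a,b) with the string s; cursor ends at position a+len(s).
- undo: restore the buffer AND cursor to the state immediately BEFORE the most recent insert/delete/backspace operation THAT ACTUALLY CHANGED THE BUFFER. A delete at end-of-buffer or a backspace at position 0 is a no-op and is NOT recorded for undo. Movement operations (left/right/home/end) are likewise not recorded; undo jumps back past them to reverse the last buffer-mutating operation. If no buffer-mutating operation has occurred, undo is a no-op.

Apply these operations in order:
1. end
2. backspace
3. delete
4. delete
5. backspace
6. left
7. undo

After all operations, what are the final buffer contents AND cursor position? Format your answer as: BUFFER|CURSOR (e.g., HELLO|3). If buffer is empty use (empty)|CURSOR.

After op 1 (end): buf='KFIEA' cursor=5
After op 2 (backspace): buf='KFIE' cursor=4
After op 3 (delete): buf='KFIE' cursor=4
After op 4 (delete): buf='KFIE' cursor=4
After op 5 (backspace): buf='KFI' cursor=3
After op 6 (left): buf='KFI' cursor=2
After op 7 (undo): buf='KFIE' cursor=4

Answer: KFIE|4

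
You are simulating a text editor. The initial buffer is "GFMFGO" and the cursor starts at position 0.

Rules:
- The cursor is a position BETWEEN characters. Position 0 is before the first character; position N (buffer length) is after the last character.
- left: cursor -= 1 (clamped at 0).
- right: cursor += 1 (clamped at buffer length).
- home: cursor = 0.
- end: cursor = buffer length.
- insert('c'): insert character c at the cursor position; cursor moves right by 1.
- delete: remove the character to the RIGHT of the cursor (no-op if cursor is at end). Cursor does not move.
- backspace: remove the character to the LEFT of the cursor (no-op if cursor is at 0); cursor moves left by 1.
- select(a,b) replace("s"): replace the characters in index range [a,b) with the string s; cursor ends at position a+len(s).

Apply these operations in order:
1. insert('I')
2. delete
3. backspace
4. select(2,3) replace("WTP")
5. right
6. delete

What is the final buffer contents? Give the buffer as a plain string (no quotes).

After op 1 (insert('I')): buf='IGFMFGO' cursor=1
After op 2 (delete): buf='IFMFGO' cursor=1
After op 3 (backspace): buf='FMFGO' cursor=0
After op 4 (select(2,3) replace("WTP")): buf='FMWTPGO' cursor=5
After op 5 (right): buf='FMWTPGO' cursor=6
After op 6 (delete): buf='FMWTPG' cursor=6

Answer: FMWTPG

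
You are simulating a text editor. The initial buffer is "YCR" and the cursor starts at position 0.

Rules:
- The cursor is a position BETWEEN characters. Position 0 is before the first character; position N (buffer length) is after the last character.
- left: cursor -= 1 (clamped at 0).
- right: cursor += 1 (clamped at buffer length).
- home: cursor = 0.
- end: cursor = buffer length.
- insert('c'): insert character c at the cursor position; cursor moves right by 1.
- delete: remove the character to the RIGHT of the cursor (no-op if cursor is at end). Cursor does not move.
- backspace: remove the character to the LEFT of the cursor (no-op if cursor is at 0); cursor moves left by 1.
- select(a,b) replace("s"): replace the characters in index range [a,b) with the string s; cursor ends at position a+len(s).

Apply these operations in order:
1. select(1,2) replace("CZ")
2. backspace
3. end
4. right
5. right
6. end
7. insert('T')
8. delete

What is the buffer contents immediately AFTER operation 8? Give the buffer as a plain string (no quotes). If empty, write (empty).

After op 1 (select(1,2) replace("CZ")): buf='YCZR' cursor=3
After op 2 (backspace): buf='YCR' cursor=2
After op 3 (end): buf='YCR' cursor=3
After op 4 (right): buf='YCR' cursor=3
After op 5 (right): buf='YCR' cursor=3
After op 6 (end): buf='YCR' cursor=3
After op 7 (insert('T')): buf='YCRT' cursor=4
After op 8 (delete): buf='YCRT' cursor=4

Answer: YCRT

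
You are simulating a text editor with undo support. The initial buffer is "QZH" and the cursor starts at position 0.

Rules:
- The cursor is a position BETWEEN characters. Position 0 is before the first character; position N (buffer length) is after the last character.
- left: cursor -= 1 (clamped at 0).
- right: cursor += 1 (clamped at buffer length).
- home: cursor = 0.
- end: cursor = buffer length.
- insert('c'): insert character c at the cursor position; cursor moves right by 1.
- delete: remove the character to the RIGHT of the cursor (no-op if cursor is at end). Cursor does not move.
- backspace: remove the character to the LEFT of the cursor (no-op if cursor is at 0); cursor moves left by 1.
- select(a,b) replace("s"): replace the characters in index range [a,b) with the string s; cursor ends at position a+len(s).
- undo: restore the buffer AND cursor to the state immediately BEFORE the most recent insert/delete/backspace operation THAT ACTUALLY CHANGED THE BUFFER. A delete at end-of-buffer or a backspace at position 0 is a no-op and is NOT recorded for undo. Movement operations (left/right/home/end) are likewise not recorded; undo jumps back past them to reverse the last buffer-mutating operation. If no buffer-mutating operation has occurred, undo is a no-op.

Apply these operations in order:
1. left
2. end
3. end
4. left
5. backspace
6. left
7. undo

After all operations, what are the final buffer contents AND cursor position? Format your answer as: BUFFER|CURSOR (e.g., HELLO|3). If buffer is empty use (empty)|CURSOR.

After op 1 (left): buf='QZH' cursor=0
After op 2 (end): buf='QZH' cursor=3
After op 3 (end): buf='QZH' cursor=3
After op 4 (left): buf='QZH' cursor=2
After op 5 (backspace): buf='QH' cursor=1
After op 6 (left): buf='QH' cursor=0
After op 7 (undo): buf='QZH' cursor=2

Answer: QZH|2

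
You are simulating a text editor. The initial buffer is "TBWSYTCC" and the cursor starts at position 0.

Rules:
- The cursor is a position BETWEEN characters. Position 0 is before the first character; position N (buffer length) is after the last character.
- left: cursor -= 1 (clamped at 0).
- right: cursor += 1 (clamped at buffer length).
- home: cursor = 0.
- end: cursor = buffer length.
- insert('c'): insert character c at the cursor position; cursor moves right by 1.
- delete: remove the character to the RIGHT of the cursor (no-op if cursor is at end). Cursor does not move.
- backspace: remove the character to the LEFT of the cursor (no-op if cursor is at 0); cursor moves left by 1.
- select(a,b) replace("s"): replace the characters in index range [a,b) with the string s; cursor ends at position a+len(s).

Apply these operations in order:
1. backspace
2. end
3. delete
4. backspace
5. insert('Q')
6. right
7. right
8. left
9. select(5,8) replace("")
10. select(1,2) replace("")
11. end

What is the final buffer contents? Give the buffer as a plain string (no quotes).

After op 1 (backspace): buf='TBWSYTCC' cursor=0
After op 2 (end): buf='TBWSYTCC' cursor=8
After op 3 (delete): buf='TBWSYTCC' cursor=8
After op 4 (backspace): buf='TBWSYTC' cursor=7
After op 5 (insert('Q')): buf='TBWSYTCQ' cursor=8
After op 6 (right): buf='TBWSYTCQ' cursor=8
After op 7 (right): buf='TBWSYTCQ' cursor=8
After op 8 (left): buf='TBWSYTCQ' cursor=7
After op 9 (select(5,8) replace("")): buf='TBWSY' cursor=5
After op 10 (select(1,2) replace("")): buf='TWSY' cursor=1
After op 11 (end): buf='TWSY' cursor=4

Answer: TWSY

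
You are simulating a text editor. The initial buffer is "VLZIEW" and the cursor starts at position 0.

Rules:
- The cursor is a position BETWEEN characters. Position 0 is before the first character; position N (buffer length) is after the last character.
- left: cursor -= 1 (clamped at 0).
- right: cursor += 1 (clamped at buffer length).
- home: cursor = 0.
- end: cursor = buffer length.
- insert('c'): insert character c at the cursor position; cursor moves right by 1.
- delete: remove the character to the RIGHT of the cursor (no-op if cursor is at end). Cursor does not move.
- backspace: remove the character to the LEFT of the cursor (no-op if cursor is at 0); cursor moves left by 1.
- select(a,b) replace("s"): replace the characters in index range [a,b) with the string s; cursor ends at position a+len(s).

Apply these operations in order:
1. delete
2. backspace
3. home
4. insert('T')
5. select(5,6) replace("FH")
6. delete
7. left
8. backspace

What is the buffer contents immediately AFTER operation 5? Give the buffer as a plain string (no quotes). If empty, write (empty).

After op 1 (delete): buf='LZIEW' cursor=0
After op 2 (backspace): buf='LZIEW' cursor=0
After op 3 (home): buf='LZIEW' cursor=0
After op 4 (insert('T')): buf='TLZIEW' cursor=1
After op 5 (select(5,6) replace("FH")): buf='TLZIEFH' cursor=7

Answer: TLZIEFH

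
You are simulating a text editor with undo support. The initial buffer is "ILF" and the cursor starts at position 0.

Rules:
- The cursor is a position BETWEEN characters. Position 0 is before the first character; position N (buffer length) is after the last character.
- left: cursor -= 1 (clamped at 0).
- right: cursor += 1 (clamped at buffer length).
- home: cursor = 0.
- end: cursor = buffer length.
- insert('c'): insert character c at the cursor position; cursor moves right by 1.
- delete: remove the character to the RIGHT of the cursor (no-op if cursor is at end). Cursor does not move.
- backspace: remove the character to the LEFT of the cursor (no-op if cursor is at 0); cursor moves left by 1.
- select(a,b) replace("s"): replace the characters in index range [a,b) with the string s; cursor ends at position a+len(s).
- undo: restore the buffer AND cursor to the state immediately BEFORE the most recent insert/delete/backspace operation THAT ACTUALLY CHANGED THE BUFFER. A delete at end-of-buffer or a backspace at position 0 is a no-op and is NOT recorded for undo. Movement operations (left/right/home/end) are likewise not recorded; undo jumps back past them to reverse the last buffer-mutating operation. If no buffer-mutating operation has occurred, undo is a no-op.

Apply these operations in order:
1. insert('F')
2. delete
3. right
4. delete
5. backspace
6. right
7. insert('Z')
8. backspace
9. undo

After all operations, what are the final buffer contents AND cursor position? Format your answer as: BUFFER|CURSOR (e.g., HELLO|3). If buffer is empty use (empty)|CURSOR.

After op 1 (insert('F')): buf='FILF' cursor=1
After op 2 (delete): buf='FLF' cursor=1
After op 3 (right): buf='FLF' cursor=2
After op 4 (delete): buf='FL' cursor=2
After op 5 (backspace): buf='F' cursor=1
After op 6 (right): buf='F' cursor=1
After op 7 (insert('Z')): buf='FZ' cursor=2
After op 8 (backspace): buf='F' cursor=1
After op 9 (undo): buf='FZ' cursor=2

Answer: FZ|2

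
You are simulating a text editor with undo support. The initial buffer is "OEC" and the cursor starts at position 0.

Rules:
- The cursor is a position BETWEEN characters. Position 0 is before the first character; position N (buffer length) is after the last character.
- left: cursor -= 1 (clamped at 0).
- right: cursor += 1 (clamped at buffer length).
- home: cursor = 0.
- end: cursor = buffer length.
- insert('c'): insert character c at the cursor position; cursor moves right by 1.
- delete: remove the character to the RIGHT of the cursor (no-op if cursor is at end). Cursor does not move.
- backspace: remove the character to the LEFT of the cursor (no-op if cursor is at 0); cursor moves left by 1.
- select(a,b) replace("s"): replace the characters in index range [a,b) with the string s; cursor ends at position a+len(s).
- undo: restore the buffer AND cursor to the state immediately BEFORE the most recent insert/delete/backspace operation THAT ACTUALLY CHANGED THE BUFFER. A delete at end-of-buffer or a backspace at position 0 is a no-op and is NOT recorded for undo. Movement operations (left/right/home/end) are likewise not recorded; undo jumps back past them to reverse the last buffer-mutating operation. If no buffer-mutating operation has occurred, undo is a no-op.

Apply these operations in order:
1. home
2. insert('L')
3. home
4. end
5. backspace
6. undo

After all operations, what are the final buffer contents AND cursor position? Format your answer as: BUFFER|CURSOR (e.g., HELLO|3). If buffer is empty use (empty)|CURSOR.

Answer: LOEC|4

Derivation:
After op 1 (home): buf='OEC' cursor=0
After op 2 (insert('L')): buf='LOEC' cursor=1
After op 3 (home): buf='LOEC' cursor=0
After op 4 (end): buf='LOEC' cursor=4
After op 5 (backspace): buf='LOE' cursor=3
After op 6 (undo): buf='LOEC' cursor=4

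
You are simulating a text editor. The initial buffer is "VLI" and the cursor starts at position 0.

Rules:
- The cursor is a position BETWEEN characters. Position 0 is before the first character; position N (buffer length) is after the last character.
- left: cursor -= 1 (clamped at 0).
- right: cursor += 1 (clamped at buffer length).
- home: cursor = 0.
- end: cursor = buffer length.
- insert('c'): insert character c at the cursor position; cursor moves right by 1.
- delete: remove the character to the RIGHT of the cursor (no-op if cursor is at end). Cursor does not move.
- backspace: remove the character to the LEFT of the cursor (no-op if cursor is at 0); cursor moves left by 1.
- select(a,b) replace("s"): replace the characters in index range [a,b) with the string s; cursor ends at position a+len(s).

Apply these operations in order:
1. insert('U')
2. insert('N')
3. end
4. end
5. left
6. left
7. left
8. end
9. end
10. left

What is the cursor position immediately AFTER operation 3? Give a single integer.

After op 1 (insert('U')): buf='UVLI' cursor=1
After op 2 (insert('N')): buf='UNVLI' cursor=2
After op 3 (end): buf='UNVLI' cursor=5

Answer: 5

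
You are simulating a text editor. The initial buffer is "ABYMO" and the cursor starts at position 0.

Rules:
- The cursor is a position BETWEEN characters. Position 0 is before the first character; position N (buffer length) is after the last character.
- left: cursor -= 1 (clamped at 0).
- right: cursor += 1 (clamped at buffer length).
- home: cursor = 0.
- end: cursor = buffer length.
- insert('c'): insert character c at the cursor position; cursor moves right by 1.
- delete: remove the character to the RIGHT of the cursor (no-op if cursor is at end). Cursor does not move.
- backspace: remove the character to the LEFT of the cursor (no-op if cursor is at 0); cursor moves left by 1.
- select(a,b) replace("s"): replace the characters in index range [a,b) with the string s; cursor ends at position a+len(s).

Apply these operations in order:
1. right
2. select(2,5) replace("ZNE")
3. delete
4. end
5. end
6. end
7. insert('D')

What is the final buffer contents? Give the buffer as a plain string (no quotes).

Answer: ABZNED

Derivation:
After op 1 (right): buf='ABYMO' cursor=1
After op 2 (select(2,5) replace("ZNE")): buf='ABZNE' cursor=5
After op 3 (delete): buf='ABZNE' cursor=5
After op 4 (end): buf='ABZNE' cursor=5
After op 5 (end): buf='ABZNE' cursor=5
After op 6 (end): buf='ABZNE' cursor=5
After op 7 (insert('D')): buf='ABZNED' cursor=6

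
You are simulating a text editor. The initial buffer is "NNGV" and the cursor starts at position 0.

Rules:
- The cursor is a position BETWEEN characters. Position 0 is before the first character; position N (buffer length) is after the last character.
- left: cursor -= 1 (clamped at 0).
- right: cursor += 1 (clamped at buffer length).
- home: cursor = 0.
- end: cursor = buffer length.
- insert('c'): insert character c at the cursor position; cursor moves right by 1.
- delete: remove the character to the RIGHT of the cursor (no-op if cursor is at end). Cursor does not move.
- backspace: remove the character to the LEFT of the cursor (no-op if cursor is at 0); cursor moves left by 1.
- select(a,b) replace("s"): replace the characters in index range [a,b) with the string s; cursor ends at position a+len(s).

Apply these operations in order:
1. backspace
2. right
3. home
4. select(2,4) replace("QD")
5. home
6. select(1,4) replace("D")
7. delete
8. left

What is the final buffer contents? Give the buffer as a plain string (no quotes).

Answer: ND

Derivation:
After op 1 (backspace): buf='NNGV' cursor=0
After op 2 (right): buf='NNGV' cursor=1
After op 3 (home): buf='NNGV' cursor=0
After op 4 (select(2,4) replace("QD")): buf='NNQD' cursor=4
After op 5 (home): buf='NNQD' cursor=0
After op 6 (select(1,4) replace("D")): buf='ND' cursor=2
After op 7 (delete): buf='ND' cursor=2
After op 8 (left): buf='ND' cursor=1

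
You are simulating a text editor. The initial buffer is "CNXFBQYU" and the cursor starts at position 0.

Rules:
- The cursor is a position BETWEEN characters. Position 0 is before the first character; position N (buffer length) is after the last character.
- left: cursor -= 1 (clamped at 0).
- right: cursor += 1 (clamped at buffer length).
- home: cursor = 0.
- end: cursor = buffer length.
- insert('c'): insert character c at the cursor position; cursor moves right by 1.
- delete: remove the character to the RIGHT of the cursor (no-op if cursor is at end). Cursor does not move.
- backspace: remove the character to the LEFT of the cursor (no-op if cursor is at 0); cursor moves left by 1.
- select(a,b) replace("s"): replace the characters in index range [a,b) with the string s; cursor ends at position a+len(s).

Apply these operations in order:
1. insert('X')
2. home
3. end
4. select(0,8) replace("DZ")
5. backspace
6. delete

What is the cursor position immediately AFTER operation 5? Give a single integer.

Answer: 1

Derivation:
After op 1 (insert('X')): buf='XCNXFBQYU' cursor=1
After op 2 (home): buf='XCNXFBQYU' cursor=0
After op 3 (end): buf='XCNXFBQYU' cursor=9
After op 4 (select(0,8) replace("DZ")): buf='DZU' cursor=2
After op 5 (backspace): buf='DU' cursor=1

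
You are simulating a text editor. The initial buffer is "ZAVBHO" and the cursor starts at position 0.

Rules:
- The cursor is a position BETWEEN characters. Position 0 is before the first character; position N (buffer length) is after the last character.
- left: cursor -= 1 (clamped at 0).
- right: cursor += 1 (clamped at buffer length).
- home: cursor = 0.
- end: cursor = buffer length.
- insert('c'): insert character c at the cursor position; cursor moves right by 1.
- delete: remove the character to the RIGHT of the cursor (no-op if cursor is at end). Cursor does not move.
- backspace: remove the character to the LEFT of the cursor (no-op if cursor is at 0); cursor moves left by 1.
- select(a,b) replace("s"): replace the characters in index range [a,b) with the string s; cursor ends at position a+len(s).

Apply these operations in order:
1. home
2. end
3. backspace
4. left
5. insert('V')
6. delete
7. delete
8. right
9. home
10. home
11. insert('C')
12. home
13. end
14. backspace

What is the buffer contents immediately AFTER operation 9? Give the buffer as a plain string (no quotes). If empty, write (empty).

Answer: ZAVBV

Derivation:
After op 1 (home): buf='ZAVBHO' cursor=0
After op 2 (end): buf='ZAVBHO' cursor=6
After op 3 (backspace): buf='ZAVBH' cursor=5
After op 4 (left): buf='ZAVBH' cursor=4
After op 5 (insert('V')): buf='ZAVBVH' cursor=5
After op 6 (delete): buf='ZAVBV' cursor=5
After op 7 (delete): buf='ZAVBV' cursor=5
After op 8 (right): buf='ZAVBV' cursor=5
After op 9 (home): buf='ZAVBV' cursor=0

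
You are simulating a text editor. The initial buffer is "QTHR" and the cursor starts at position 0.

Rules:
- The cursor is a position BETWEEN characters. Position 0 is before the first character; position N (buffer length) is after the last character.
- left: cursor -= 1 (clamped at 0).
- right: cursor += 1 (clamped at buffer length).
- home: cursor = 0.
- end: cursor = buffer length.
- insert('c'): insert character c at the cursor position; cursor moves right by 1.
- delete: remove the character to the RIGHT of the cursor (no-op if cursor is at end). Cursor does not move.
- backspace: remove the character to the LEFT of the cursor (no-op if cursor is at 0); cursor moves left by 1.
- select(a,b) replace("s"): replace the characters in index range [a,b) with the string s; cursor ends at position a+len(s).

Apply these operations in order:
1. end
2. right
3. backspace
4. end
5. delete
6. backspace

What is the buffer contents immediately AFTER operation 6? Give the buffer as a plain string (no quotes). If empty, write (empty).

After op 1 (end): buf='QTHR' cursor=4
After op 2 (right): buf='QTHR' cursor=4
After op 3 (backspace): buf='QTH' cursor=3
After op 4 (end): buf='QTH' cursor=3
After op 5 (delete): buf='QTH' cursor=3
After op 6 (backspace): buf='QT' cursor=2

Answer: QT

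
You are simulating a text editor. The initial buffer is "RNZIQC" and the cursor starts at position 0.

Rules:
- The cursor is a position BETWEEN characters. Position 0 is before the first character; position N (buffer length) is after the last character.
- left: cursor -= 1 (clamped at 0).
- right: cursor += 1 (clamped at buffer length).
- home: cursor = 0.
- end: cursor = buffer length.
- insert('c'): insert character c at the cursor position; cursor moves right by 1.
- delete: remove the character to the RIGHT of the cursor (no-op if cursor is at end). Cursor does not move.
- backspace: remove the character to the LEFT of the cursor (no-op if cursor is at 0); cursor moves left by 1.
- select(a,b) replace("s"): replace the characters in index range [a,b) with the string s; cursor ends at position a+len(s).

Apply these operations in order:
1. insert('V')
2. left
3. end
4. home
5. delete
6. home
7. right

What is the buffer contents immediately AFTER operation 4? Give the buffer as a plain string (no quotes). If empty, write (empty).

After op 1 (insert('V')): buf='VRNZIQC' cursor=1
After op 2 (left): buf='VRNZIQC' cursor=0
After op 3 (end): buf='VRNZIQC' cursor=7
After op 4 (home): buf='VRNZIQC' cursor=0

Answer: VRNZIQC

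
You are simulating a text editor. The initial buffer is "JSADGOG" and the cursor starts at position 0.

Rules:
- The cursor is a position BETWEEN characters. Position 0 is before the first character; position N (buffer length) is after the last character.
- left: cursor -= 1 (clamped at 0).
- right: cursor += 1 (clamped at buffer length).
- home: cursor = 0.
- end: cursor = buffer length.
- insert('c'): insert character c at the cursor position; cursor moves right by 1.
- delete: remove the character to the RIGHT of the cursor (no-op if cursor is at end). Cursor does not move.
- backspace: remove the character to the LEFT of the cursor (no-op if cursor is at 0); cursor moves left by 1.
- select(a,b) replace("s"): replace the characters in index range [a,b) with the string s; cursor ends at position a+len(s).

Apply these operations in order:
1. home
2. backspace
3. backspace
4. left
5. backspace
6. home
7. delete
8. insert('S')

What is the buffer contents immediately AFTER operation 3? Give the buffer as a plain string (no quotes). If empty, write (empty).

After op 1 (home): buf='JSADGOG' cursor=0
After op 2 (backspace): buf='JSADGOG' cursor=0
After op 3 (backspace): buf='JSADGOG' cursor=0

Answer: JSADGOG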